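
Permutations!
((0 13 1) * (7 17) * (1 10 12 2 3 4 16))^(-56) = (17)(0 16 3 12 13 1 4 2 10)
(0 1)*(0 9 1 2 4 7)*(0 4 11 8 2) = (1 9)(2 11 8)(4 7) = [0, 9, 11, 3, 7, 5, 6, 4, 2, 1, 10, 8]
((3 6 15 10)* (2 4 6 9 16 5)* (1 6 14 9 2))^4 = (1 3 9 6 2 16 15 4 5 10 14)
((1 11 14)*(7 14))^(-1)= (1 14 7 11)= ((1 11 7 14))^(-1)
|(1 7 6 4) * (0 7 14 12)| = 7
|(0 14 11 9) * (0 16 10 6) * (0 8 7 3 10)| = |(0 14 11 9 16)(3 10 6 8 7)| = 5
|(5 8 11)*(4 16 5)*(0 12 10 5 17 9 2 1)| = |(0 12 10 5 8 11 4 16 17 9 2 1)| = 12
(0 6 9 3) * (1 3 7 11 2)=(0 6 9 7 11 2 1 3)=[6, 3, 1, 0, 4, 5, 9, 11, 8, 7, 10, 2]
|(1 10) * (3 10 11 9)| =|(1 11 9 3 10)| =5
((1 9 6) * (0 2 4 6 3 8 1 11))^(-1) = (0 11 6 4 2)(1 8 3 9)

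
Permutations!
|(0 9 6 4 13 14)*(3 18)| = 6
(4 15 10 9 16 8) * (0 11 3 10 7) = (0 11 3 10 9 16 8 4 15 7) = [11, 1, 2, 10, 15, 5, 6, 0, 4, 16, 9, 3, 12, 13, 14, 7, 8]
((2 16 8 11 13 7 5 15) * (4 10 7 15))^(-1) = (2 15 13 11 8 16)(4 5 7 10)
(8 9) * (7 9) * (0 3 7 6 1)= [3, 0, 2, 7, 4, 5, 1, 9, 6, 8]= (0 3 7 9 8 6 1)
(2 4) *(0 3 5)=(0 3 5)(2 4)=[3, 1, 4, 5, 2, 0]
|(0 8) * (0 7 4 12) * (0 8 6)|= |(0 6)(4 12 8 7)|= 4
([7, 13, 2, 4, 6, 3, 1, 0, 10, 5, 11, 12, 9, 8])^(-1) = [7, 6, 2, 5, 3, 9, 4, 0, 13, 12, 8, 10, 11, 1]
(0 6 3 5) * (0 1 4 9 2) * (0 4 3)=[6, 3, 4, 5, 9, 1, 0, 7, 8, 2]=(0 6)(1 3 5)(2 4 9)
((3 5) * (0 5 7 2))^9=(0 2 7 3 5)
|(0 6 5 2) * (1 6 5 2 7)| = |(0 5 7 1 6 2)| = 6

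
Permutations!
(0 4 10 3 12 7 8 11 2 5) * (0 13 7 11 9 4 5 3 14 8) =(0 5 13 7)(2 3 12 11)(4 10 14 8 9) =[5, 1, 3, 12, 10, 13, 6, 0, 9, 4, 14, 2, 11, 7, 8]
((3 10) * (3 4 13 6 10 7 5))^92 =(13)(3 5 7)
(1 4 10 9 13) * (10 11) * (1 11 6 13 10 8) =[0, 4, 2, 3, 6, 5, 13, 7, 1, 10, 9, 8, 12, 11] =(1 4 6 13 11 8)(9 10)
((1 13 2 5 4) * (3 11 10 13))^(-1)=((1 3 11 10 13 2 5 4))^(-1)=(1 4 5 2 13 10 11 3)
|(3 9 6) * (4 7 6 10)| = 6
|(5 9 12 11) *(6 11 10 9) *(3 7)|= 6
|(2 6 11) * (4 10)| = |(2 6 11)(4 10)| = 6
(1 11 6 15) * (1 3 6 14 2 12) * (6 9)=(1 11 14 2 12)(3 9 6 15)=[0, 11, 12, 9, 4, 5, 15, 7, 8, 6, 10, 14, 1, 13, 2, 3]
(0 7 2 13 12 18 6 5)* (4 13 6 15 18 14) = [7, 1, 6, 3, 13, 0, 5, 2, 8, 9, 10, 11, 14, 12, 4, 18, 16, 17, 15] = (0 7 2 6 5)(4 13 12 14)(15 18)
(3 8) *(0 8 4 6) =(0 8 3 4 6) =[8, 1, 2, 4, 6, 5, 0, 7, 3]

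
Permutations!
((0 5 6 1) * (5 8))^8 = (0 6 8 1 5)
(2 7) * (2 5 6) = (2 7 5 6) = [0, 1, 7, 3, 4, 6, 2, 5]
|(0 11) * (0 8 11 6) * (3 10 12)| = |(0 6)(3 10 12)(8 11)| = 6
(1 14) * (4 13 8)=(1 14)(4 13 8)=[0, 14, 2, 3, 13, 5, 6, 7, 4, 9, 10, 11, 12, 8, 1]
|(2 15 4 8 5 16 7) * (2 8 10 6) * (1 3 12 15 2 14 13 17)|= 20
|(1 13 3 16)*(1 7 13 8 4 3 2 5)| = 9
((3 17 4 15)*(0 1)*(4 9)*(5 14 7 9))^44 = (3 7)(4 5)(9 17)(14 15)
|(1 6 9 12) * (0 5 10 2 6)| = 8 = |(0 5 10 2 6 9 12 1)|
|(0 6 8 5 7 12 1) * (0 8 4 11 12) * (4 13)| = 10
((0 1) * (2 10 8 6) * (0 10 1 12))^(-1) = ((0 12)(1 10 8 6 2))^(-1) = (0 12)(1 2 6 8 10)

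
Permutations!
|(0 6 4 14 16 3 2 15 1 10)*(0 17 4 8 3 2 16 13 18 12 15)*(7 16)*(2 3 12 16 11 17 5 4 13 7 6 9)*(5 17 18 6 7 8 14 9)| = 45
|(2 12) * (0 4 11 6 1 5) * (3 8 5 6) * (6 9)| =6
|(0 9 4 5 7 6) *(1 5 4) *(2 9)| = 7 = |(0 2 9 1 5 7 6)|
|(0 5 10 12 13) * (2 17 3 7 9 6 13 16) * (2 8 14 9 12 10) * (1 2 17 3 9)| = 24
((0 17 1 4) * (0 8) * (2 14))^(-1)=(0 8 4 1 17)(2 14)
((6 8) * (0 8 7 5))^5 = ((0 8 6 7 5))^5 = (8)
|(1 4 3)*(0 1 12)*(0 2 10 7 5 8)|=|(0 1 4 3 12 2 10 7 5 8)|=10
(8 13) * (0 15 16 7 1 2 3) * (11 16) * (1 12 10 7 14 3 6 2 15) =[1, 15, 6, 0, 4, 5, 2, 12, 13, 9, 7, 16, 10, 8, 3, 11, 14] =(0 1 15 11 16 14 3)(2 6)(7 12 10)(8 13)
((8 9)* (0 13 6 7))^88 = (13)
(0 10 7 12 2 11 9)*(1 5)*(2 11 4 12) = [10, 5, 4, 3, 12, 1, 6, 2, 8, 0, 7, 9, 11] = (0 10 7 2 4 12 11 9)(1 5)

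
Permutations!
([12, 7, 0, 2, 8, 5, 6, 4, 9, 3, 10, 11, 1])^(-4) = (0 8 12 9 1 3 7 2 4)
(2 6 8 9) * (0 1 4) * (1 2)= (0 2 6 8 9 1 4)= [2, 4, 6, 3, 0, 5, 8, 7, 9, 1]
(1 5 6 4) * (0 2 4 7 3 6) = (0 2 4 1 5)(3 6 7) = [2, 5, 4, 6, 1, 0, 7, 3]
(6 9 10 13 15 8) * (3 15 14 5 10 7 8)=(3 15)(5 10 13 14)(6 9 7 8)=[0, 1, 2, 15, 4, 10, 9, 8, 6, 7, 13, 11, 12, 14, 5, 3]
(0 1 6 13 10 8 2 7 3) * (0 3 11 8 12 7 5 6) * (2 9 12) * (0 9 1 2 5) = (0 2)(1 9 12 7 11 8)(5 6 13 10) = [2, 9, 0, 3, 4, 6, 13, 11, 1, 12, 5, 8, 7, 10]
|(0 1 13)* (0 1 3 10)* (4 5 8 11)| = |(0 3 10)(1 13)(4 5 8 11)| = 12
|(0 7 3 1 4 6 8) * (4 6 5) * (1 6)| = 10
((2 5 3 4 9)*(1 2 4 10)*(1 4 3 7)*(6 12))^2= ((1 2 5 7)(3 10 4 9)(6 12))^2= (12)(1 5)(2 7)(3 4)(9 10)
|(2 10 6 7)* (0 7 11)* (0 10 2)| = |(0 7)(6 11 10)| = 6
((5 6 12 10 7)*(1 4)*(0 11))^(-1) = (0 11)(1 4)(5 7 10 12 6)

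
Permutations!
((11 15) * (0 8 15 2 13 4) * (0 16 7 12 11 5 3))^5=(2 12 16 13 11 7 4)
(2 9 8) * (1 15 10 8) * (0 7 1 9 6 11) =(0 7 1 15 10 8 2 6 11) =[7, 15, 6, 3, 4, 5, 11, 1, 2, 9, 8, 0, 12, 13, 14, 10]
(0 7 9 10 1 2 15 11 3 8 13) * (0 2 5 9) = (0 7)(1 5 9 10)(2 15 11 3 8 13) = [7, 5, 15, 8, 4, 9, 6, 0, 13, 10, 1, 3, 12, 2, 14, 11]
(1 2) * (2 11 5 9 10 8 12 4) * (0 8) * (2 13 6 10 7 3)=[8, 11, 1, 2, 13, 9, 10, 3, 12, 7, 0, 5, 4, 6]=(0 8 12 4 13 6 10)(1 11 5 9 7 3 2)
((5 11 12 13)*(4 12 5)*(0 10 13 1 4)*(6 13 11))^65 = ((0 10 11 5 6 13)(1 4 12))^65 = (0 13 6 5 11 10)(1 12 4)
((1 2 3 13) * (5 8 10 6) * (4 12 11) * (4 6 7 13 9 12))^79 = (1 5 3 10 12 13 6 2 8 9 7 11)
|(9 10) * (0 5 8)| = |(0 5 8)(9 10)| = 6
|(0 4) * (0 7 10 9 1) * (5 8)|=|(0 4 7 10 9 1)(5 8)|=6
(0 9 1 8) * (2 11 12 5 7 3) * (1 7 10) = (0 9 7 3 2 11 12 5 10 1 8) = [9, 8, 11, 2, 4, 10, 6, 3, 0, 7, 1, 12, 5]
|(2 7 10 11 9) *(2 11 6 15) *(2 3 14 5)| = 8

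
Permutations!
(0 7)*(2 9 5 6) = (0 7)(2 9 5 6) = [7, 1, 9, 3, 4, 6, 2, 0, 8, 5]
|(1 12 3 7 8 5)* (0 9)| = |(0 9)(1 12 3 7 8 5)| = 6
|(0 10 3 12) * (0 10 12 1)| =5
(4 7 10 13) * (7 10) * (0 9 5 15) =(0 9 5 15)(4 10 13) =[9, 1, 2, 3, 10, 15, 6, 7, 8, 5, 13, 11, 12, 4, 14, 0]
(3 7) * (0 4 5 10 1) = (0 4 5 10 1)(3 7) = [4, 0, 2, 7, 5, 10, 6, 3, 8, 9, 1]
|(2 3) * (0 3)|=3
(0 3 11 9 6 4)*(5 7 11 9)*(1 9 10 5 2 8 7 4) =(0 3 10 5 4)(1 9 6)(2 8 7 11) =[3, 9, 8, 10, 0, 4, 1, 11, 7, 6, 5, 2]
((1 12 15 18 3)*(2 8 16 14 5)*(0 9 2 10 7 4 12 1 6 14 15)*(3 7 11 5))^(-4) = (0 18 2 4 16)(3 14 6)(5 11 10)(7 8 12 15 9) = ((0 9 2 8 16 15 18 7 4 12)(3 6 14)(5 10 11))^(-4)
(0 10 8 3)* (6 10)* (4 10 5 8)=(0 6 5 8 3)(4 10)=[6, 1, 2, 0, 10, 8, 5, 7, 3, 9, 4]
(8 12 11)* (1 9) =(1 9)(8 12 11) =[0, 9, 2, 3, 4, 5, 6, 7, 12, 1, 10, 8, 11]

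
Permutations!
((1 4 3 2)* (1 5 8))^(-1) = (1 8 5 2 3 4)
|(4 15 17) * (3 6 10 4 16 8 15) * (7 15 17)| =|(3 6 10 4)(7 15)(8 17 16)| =12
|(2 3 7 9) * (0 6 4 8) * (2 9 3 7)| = |(9)(0 6 4 8)(2 7 3)| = 12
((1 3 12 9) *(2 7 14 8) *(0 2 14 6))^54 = ((0 2 7 6)(1 3 12 9)(8 14))^54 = (14)(0 7)(1 12)(2 6)(3 9)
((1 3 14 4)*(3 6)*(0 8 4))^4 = ((0 8 4 1 6 3 14))^4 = (0 6 8 3 4 14 1)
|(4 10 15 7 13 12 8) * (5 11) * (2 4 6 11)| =11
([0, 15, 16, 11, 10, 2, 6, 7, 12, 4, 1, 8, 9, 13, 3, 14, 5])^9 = (16)(1 10 4 9 12 8 11 3 14 15)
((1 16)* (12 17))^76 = ((1 16)(12 17))^76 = (17)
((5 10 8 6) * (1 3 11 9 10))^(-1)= (1 5 6 8 10 9 11 3)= ((1 3 11 9 10 8 6 5))^(-1)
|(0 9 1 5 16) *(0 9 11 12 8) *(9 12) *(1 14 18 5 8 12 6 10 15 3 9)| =36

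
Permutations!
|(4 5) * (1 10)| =|(1 10)(4 5)| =2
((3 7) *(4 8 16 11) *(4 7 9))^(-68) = ((3 9 4 8 16 11 7))^(-68) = (3 4 16 7 9 8 11)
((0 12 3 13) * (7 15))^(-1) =(0 13 3 12)(7 15)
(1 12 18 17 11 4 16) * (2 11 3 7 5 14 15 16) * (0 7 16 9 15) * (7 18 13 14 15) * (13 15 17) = (0 18 13 14)(1 12 15 9 7 5 17 3 16)(2 11 4) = [18, 12, 11, 16, 2, 17, 6, 5, 8, 7, 10, 4, 15, 14, 0, 9, 1, 3, 13]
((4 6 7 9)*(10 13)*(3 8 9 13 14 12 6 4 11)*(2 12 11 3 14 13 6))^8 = (14)(3 9 8)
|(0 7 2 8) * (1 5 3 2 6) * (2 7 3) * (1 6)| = |(0 3 7 1 5 2 8)| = 7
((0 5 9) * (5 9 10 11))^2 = (5 11 10)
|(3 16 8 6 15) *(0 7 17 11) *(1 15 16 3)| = |(0 7 17 11)(1 15)(6 16 8)| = 12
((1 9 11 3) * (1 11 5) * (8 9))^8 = (11) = ((1 8 9 5)(3 11))^8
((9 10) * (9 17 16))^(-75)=((9 10 17 16))^(-75)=(9 10 17 16)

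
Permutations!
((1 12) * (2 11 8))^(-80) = (12)(2 11 8)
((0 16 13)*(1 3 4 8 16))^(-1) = ((0 1 3 4 8 16 13))^(-1) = (0 13 16 8 4 3 1)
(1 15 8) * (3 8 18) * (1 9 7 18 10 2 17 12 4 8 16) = (1 15 10 2 17 12 4 8 9 7 18 3 16) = [0, 15, 17, 16, 8, 5, 6, 18, 9, 7, 2, 11, 4, 13, 14, 10, 1, 12, 3]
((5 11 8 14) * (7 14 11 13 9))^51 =(5 13 9 7 14)(8 11)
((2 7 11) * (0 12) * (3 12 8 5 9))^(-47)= (0 8 5 9 3 12)(2 7 11)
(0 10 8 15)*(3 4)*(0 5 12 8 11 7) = [10, 1, 2, 4, 3, 12, 6, 0, 15, 9, 11, 7, 8, 13, 14, 5] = (0 10 11 7)(3 4)(5 12 8 15)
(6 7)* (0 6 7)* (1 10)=(0 6)(1 10)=[6, 10, 2, 3, 4, 5, 0, 7, 8, 9, 1]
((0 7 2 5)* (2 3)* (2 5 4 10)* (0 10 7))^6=((2 4 7 3 5 10))^6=(10)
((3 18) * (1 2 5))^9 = ((1 2 5)(3 18))^9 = (3 18)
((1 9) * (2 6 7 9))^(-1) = ((1 2 6 7 9))^(-1) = (1 9 7 6 2)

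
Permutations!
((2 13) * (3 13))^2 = (2 13 3)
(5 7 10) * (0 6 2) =(0 6 2)(5 7 10) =[6, 1, 0, 3, 4, 7, 2, 10, 8, 9, 5]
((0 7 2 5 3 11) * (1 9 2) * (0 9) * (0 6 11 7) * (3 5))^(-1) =((1 6 11 9 2 3 7))^(-1) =(1 7 3 2 9 11 6)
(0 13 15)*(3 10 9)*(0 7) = (0 13 15 7)(3 10 9) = [13, 1, 2, 10, 4, 5, 6, 0, 8, 3, 9, 11, 12, 15, 14, 7]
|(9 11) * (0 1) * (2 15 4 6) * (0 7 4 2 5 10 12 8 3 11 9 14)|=12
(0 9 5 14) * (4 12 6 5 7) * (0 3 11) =(0 9 7 4 12 6 5 14 3 11) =[9, 1, 2, 11, 12, 14, 5, 4, 8, 7, 10, 0, 6, 13, 3]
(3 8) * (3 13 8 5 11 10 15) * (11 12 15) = (3 5 12 15)(8 13)(10 11) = [0, 1, 2, 5, 4, 12, 6, 7, 13, 9, 11, 10, 15, 8, 14, 3]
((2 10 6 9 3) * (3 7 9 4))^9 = ((2 10 6 4 3)(7 9))^9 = (2 3 4 6 10)(7 9)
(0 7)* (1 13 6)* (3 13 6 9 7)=[3, 6, 2, 13, 4, 5, 1, 0, 8, 7, 10, 11, 12, 9]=(0 3 13 9 7)(1 6)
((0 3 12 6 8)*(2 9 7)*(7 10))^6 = (0 3 12 6 8)(2 10)(7 9)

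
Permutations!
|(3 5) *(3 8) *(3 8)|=2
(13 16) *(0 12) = (0 12)(13 16) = [12, 1, 2, 3, 4, 5, 6, 7, 8, 9, 10, 11, 0, 16, 14, 15, 13]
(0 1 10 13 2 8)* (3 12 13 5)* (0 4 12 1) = (1 10 5 3)(2 8 4 12 13) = [0, 10, 8, 1, 12, 3, 6, 7, 4, 9, 5, 11, 13, 2]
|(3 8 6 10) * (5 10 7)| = |(3 8 6 7 5 10)| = 6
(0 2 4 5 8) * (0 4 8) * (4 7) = (0 2 8 7 4 5) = [2, 1, 8, 3, 5, 0, 6, 4, 7]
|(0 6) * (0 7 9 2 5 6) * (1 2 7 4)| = |(1 2 5 6 4)(7 9)| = 10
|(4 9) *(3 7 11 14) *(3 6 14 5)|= |(3 7 11 5)(4 9)(6 14)|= 4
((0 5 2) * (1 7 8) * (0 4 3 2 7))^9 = (0 1 8 7 5)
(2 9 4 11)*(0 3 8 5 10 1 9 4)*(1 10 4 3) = (0 1 9)(2 3 8 5 4 11) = [1, 9, 3, 8, 11, 4, 6, 7, 5, 0, 10, 2]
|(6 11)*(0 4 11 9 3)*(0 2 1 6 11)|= 10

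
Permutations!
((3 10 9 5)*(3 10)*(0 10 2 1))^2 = (0 9 2)(1 10 5)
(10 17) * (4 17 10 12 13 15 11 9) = (4 17 12 13 15 11 9) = [0, 1, 2, 3, 17, 5, 6, 7, 8, 4, 10, 9, 13, 15, 14, 11, 16, 12]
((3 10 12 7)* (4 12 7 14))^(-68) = ((3 10 7)(4 12 14))^(-68) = (3 10 7)(4 12 14)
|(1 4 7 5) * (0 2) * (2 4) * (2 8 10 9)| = |(0 4 7 5 1 8 10 9 2)| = 9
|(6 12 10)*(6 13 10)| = 2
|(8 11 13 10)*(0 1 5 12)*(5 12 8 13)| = 6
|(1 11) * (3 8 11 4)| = 5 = |(1 4 3 8 11)|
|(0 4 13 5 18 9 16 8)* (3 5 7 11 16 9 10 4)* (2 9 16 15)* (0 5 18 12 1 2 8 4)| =|(0 3 18 10)(1 2 9 16 4 13 7 11 15 8 5 12)| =12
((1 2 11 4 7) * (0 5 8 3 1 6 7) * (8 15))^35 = (0 4 11 2 1 3 8 15 5)(6 7)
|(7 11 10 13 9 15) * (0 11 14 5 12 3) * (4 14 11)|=6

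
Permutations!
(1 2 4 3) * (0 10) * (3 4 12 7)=[10, 2, 12, 1, 4, 5, 6, 3, 8, 9, 0, 11, 7]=(0 10)(1 2 12 7 3)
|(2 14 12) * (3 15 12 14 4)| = |(2 4 3 15 12)| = 5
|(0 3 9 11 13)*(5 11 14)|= 7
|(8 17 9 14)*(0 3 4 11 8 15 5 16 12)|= 12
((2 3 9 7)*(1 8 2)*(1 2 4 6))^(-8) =(9)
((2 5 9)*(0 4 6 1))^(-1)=(0 1 6 4)(2 9 5)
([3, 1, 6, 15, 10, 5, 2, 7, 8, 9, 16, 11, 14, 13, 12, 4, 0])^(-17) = (0 3 15 4 10 16)(2 6)(12 14)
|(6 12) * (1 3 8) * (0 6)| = |(0 6 12)(1 3 8)| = 3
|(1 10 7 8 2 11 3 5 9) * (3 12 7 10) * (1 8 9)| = 6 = |(1 3 5)(2 11 12 7 9 8)|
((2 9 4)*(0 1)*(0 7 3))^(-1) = ((0 1 7 3)(2 9 4))^(-1) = (0 3 7 1)(2 4 9)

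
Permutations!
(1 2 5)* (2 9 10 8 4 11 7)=(1 9 10 8 4 11 7 2 5)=[0, 9, 5, 3, 11, 1, 6, 2, 4, 10, 8, 7]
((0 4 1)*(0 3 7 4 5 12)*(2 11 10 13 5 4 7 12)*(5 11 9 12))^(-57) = (13)(0 12 9 2 5 3 1 4)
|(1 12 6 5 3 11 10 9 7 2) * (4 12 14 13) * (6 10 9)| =13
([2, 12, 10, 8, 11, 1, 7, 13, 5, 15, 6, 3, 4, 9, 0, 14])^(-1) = (0 14 15 9 13 7 6 10 2)(1 5 8 3 11 4 12)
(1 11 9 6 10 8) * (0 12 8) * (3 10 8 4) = [12, 11, 2, 10, 3, 5, 8, 7, 1, 6, 0, 9, 4] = (0 12 4 3 10)(1 11 9 6 8)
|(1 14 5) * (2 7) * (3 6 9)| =6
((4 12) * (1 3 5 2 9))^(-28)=(12)(1 5 9 3 2)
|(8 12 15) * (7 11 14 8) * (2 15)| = 7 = |(2 15 7 11 14 8 12)|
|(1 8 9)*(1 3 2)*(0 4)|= |(0 4)(1 8 9 3 2)|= 10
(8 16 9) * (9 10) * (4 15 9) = (4 15 9 8 16 10) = [0, 1, 2, 3, 15, 5, 6, 7, 16, 8, 4, 11, 12, 13, 14, 9, 10]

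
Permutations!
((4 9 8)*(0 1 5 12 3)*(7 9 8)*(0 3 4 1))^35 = (12)(7 9)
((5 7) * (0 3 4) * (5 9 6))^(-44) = (9)(0 3 4)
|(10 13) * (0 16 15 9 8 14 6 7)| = |(0 16 15 9 8 14 6 7)(10 13)| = 8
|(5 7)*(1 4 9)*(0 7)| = |(0 7 5)(1 4 9)| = 3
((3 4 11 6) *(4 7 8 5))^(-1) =((3 7 8 5 4 11 6))^(-1) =(3 6 11 4 5 8 7)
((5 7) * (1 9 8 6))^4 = (9)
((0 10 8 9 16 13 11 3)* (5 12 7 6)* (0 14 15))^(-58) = ((0 10 8 9 16 13 11 3 14 15)(5 12 7 6))^(-58) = (0 8 16 11 14)(3 15 10 9 13)(5 7)(6 12)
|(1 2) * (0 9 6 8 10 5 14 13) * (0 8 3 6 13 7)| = 8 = |(0 9 13 8 10 5 14 7)(1 2)(3 6)|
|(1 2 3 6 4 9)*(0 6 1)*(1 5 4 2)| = |(0 6 2 3 5 4 9)| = 7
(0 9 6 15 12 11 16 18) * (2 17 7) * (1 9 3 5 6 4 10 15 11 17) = (0 3 5 6 11 16 18)(1 9 4 10 15 12 17 7 2) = [3, 9, 1, 5, 10, 6, 11, 2, 8, 4, 15, 16, 17, 13, 14, 12, 18, 7, 0]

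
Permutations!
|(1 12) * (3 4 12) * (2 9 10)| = |(1 3 4 12)(2 9 10)| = 12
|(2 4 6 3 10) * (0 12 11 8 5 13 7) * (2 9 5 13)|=42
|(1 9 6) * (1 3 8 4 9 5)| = 10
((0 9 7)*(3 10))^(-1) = (0 7 9)(3 10)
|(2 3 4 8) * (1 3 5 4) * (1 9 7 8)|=8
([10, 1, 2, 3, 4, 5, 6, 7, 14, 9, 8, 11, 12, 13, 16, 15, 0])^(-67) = [14, 1, 2, 3, 4, 5, 6, 7, 0, 9, 16, 11, 12, 13, 10, 15, 8]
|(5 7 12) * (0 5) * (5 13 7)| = 4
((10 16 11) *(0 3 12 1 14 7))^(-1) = (0 7 14 1 12 3)(10 11 16)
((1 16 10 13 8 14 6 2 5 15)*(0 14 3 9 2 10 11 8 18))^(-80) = (0 13 6)(1 16 11 8 3 9 2 5 15)(10 14 18)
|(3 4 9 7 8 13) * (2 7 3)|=12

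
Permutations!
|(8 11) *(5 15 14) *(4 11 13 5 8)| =|(4 11)(5 15 14 8 13)| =10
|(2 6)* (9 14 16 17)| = 4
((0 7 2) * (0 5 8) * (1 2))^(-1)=((0 7 1 2 5 8))^(-1)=(0 8 5 2 1 7)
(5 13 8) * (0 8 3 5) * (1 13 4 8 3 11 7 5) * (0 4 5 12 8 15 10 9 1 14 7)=(0 3 14 7 12 8 4 15 10 9 1 13 11)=[3, 13, 2, 14, 15, 5, 6, 12, 4, 1, 9, 0, 8, 11, 7, 10]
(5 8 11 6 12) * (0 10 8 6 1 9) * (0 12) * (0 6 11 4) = [10, 9, 2, 3, 0, 11, 6, 7, 4, 12, 8, 1, 5] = (0 10 8 4)(1 9 12 5 11)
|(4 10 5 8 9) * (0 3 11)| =15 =|(0 3 11)(4 10 5 8 9)|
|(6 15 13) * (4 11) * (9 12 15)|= 10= |(4 11)(6 9 12 15 13)|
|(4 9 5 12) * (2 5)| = |(2 5 12 4 9)| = 5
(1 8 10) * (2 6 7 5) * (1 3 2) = [0, 8, 6, 2, 4, 1, 7, 5, 10, 9, 3] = (1 8 10 3 2 6 7 5)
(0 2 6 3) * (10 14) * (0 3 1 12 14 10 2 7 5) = [7, 12, 6, 3, 4, 0, 1, 5, 8, 9, 10, 11, 14, 13, 2] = (0 7 5)(1 12 14 2 6)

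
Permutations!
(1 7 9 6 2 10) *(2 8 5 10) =(1 7 9 6 8 5 10) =[0, 7, 2, 3, 4, 10, 8, 9, 5, 6, 1]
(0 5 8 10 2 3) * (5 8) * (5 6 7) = (0 8 10 2 3)(5 6 7) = [8, 1, 3, 0, 4, 6, 7, 5, 10, 9, 2]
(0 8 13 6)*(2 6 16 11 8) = [2, 1, 6, 3, 4, 5, 0, 7, 13, 9, 10, 8, 12, 16, 14, 15, 11] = (0 2 6)(8 13 16 11)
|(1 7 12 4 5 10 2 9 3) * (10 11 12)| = |(1 7 10 2 9 3)(4 5 11 12)| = 12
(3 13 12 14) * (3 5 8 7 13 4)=(3 4)(5 8 7 13 12 14)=[0, 1, 2, 4, 3, 8, 6, 13, 7, 9, 10, 11, 14, 12, 5]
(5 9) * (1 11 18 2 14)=[0, 11, 14, 3, 4, 9, 6, 7, 8, 5, 10, 18, 12, 13, 1, 15, 16, 17, 2]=(1 11 18 2 14)(5 9)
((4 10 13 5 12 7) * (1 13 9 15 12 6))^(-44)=(4 12 9)(7 15 10)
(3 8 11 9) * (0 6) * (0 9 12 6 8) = (0 8 11 12 6 9 3) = [8, 1, 2, 0, 4, 5, 9, 7, 11, 3, 10, 12, 6]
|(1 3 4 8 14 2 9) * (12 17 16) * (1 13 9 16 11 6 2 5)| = 6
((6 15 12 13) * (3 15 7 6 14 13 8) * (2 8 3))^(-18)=((2 8)(3 15 12)(6 7)(13 14))^(-18)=(15)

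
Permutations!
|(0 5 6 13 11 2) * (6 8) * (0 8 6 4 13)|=|(0 5 6)(2 8 4 13 11)|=15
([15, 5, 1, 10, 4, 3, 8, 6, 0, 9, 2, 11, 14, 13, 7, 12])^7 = (15)(1 3 2 5 10)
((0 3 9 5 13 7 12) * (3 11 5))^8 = ((0 11 5 13 7 12)(3 9))^8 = (0 5 7)(11 13 12)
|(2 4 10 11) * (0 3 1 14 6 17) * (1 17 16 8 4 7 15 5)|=12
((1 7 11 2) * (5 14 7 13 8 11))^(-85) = ((1 13 8 11 2)(5 14 7))^(-85) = (5 7 14)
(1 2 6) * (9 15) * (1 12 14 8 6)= (1 2)(6 12 14 8)(9 15)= [0, 2, 1, 3, 4, 5, 12, 7, 6, 15, 10, 11, 14, 13, 8, 9]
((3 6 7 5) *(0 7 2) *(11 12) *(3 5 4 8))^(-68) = (12)(0 4 3 2 7 8 6)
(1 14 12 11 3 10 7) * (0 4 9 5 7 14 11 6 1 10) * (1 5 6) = [4, 11, 2, 0, 9, 7, 5, 10, 8, 6, 14, 3, 1, 13, 12] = (0 4 9 6 5 7 10 14 12 1 11 3)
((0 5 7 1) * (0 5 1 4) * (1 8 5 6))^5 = (8)(1 6)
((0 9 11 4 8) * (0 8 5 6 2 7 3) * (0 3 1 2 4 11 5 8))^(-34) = (11)(0 5 4)(1 7 2)(6 8 9)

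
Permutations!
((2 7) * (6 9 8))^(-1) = (2 7)(6 8 9)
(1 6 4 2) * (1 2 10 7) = (1 6 4 10 7) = [0, 6, 2, 3, 10, 5, 4, 1, 8, 9, 7]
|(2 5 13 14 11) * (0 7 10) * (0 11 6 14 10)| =10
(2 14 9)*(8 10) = (2 14 9)(8 10) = [0, 1, 14, 3, 4, 5, 6, 7, 10, 2, 8, 11, 12, 13, 9]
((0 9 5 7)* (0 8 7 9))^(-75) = ((5 9)(7 8))^(-75) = (5 9)(7 8)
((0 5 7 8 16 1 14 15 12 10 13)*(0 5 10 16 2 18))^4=((0 10 13 5 7 8 2 18)(1 14 15 12 16))^4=(0 7)(1 16 12 15 14)(2 13)(5 18)(8 10)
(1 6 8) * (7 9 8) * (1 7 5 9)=[0, 6, 2, 3, 4, 9, 5, 1, 7, 8]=(1 6 5 9 8 7)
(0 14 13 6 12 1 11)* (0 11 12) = (0 14 13 6)(1 12) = [14, 12, 2, 3, 4, 5, 0, 7, 8, 9, 10, 11, 1, 6, 13]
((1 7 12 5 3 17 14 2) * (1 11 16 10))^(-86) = ((1 7 12 5 3 17 14 2 11 16 10))^(-86) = (1 12 3 14 11 10 7 5 17 2 16)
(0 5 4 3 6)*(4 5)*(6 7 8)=(0 4 3 7 8 6)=[4, 1, 2, 7, 3, 5, 0, 8, 6]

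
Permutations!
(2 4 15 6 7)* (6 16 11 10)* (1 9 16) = (1 9 16 11 10 6 7 2 4 15) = [0, 9, 4, 3, 15, 5, 7, 2, 8, 16, 6, 10, 12, 13, 14, 1, 11]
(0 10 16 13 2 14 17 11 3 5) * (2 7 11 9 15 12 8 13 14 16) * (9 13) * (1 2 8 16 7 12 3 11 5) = [10, 2, 7, 1, 4, 0, 6, 5, 9, 15, 8, 11, 16, 12, 17, 3, 14, 13] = (0 10 8 9 15 3 1 2 7 5)(12 16 14 17 13)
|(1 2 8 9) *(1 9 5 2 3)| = 6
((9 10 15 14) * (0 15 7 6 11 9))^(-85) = (0 14 15)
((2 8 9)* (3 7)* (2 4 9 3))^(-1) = ((2 8 3 7)(4 9))^(-1) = (2 7 3 8)(4 9)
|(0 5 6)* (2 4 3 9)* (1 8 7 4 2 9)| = |(9)(0 5 6)(1 8 7 4 3)| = 15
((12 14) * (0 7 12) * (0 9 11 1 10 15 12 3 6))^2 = (0 3)(1 15 14 11 10 12 9)(6 7) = ((0 7 3 6)(1 10 15 12 14 9 11))^2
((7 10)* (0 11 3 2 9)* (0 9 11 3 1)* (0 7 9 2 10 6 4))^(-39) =(0 3 10 9 2 11 1 7 6 4)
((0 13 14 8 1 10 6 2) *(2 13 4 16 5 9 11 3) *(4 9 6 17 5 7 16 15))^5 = (1 13 17 8 6 10 14 5)(4 15)(7 16)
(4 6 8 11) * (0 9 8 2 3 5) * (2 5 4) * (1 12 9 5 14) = (0 5)(1 12 9 8 11 2 3 4 6 14) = [5, 12, 3, 4, 6, 0, 14, 7, 11, 8, 10, 2, 9, 13, 1]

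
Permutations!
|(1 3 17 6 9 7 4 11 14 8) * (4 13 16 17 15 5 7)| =|(1 3 15 5 7 13 16 17 6 9 4 11 14 8)| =14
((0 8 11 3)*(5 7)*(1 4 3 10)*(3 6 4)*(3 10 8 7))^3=(0 3 5 7)(1 10)(4 6)(8 11)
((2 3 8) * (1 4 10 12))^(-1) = ((1 4 10 12)(2 3 8))^(-1) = (1 12 10 4)(2 8 3)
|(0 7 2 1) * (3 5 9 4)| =4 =|(0 7 2 1)(3 5 9 4)|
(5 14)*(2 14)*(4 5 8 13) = (2 14 8 13 4 5) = [0, 1, 14, 3, 5, 2, 6, 7, 13, 9, 10, 11, 12, 4, 8]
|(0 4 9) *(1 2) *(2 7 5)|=12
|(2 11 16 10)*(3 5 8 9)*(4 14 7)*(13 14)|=4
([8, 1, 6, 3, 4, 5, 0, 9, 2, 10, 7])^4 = (7 9 10)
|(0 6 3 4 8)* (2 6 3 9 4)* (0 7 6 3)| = 10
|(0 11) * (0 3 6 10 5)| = |(0 11 3 6 10 5)| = 6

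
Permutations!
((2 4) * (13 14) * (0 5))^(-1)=((0 5)(2 4)(13 14))^(-1)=(0 5)(2 4)(13 14)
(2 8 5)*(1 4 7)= (1 4 7)(2 8 5)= [0, 4, 8, 3, 7, 2, 6, 1, 5]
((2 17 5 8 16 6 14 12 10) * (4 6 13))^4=((2 17 5 8 16 13 4 6 14 12 10))^4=(2 16 14 17 13 12 5 4 10 8 6)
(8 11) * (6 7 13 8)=(6 7 13 8 11)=[0, 1, 2, 3, 4, 5, 7, 13, 11, 9, 10, 6, 12, 8]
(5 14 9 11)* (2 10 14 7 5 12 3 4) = (2 10 14 9 11 12 3 4)(5 7) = [0, 1, 10, 4, 2, 7, 6, 5, 8, 11, 14, 12, 3, 13, 9]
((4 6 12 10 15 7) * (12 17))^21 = (17)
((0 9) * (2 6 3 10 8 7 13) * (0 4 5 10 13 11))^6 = (0 7 10 4)(2 3)(5 9 11 8)(6 13)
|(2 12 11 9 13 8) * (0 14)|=|(0 14)(2 12 11 9 13 8)|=6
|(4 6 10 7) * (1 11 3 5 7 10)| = 7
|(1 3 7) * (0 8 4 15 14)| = 15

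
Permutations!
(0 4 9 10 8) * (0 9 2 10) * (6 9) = (0 4 2 10 8 6 9) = [4, 1, 10, 3, 2, 5, 9, 7, 6, 0, 8]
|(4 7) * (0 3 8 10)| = |(0 3 8 10)(4 7)| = 4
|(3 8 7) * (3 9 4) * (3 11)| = |(3 8 7 9 4 11)| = 6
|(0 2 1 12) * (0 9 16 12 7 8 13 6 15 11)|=|(0 2 1 7 8 13 6 15 11)(9 16 12)|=9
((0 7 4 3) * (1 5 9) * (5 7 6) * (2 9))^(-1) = (0 3 4 7 1 9 2 5 6)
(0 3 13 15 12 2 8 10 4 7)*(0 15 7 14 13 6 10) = [3, 1, 8, 6, 14, 5, 10, 15, 0, 9, 4, 11, 2, 7, 13, 12] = (0 3 6 10 4 14 13 7 15 12 2 8)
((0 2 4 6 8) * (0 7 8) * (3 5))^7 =(0 6 4 2)(3 5)(7 8)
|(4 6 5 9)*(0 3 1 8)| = 4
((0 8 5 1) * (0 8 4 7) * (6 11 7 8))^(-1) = (0 7 11 6 1 5 8 4)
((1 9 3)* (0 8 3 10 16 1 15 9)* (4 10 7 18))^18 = (0 4 15 1 18 3 16 7 8 10 9)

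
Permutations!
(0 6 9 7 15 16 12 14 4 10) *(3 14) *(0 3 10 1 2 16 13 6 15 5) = [15, 2, 16, 14, 1, 0, 9, 5, 8, 7, 3, 11, 10, 6, 4, 13, 12] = (0 15 13 6 9 7 5)(1 2 16 12 10 3 14 4)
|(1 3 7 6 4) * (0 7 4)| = 3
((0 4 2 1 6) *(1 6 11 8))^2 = (0 2)(1 8 11)(4 6)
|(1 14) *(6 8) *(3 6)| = 6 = |(1 14)(3 6 8)|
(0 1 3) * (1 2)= (0 2 1 3)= [2, 3, 1, 0]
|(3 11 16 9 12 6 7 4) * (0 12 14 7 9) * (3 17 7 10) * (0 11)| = 42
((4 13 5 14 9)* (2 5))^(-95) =((2 5 14 9 4 13))^(-95) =(2 5 14 9 4 13)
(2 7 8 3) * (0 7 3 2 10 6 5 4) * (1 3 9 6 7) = (0 1 3 10 7 8 2 9 6 5 4) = [1, 3, 9, 10, 0, 4, 5, 8, 2, 6, 7]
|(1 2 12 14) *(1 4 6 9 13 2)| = 7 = |(2 12 14 4 6 9 13)|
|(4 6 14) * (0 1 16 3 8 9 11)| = 21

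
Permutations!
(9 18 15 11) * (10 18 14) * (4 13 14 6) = [0, 1, 2, 3, 13, 5, 4, 7, 8, 6, 18, 9, 12, 14, 10, 11, 16, 17, 15] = (4 13 14 10 18 15 11 9 6)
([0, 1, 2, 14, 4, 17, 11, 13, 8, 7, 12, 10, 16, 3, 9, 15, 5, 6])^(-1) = [0, 1, 2, 13, 4, 16, 17, 9, 8, 14, 11, 6, 10, 7, 3, 15, 12, 5]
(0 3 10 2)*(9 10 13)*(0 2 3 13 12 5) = (0 13 9 10 3 12 5) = [13, 1, 2, 12, 4, 0, 6, 7, 8, 10, 3, 11, 5, 9]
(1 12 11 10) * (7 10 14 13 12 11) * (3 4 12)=(1 11 14 13 3 4 12 7 10)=[0, 11, 2, 4, 12, 5, 6, 10, 8, 9, 1, 14, 7, 3, 13]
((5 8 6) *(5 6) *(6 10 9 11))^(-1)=(5 8)(6 11 9 10)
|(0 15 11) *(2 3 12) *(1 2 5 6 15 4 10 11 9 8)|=|(0 4 10 11)(1 2 3 12 5 6 15 9 8)|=36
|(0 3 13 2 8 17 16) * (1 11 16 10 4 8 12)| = |(0 3 13 2 12 1 11 16)(4 8 17 10)| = 8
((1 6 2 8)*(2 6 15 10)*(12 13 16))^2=((1 15 10 2 8)(12 13 16))^2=(1 10 8 15 2)(12 16 13)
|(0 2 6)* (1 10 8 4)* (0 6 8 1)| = 4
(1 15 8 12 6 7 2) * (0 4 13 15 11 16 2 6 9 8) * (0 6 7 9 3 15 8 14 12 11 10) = (0 4 13 8 11 16 2 1 10)(3 15 6 9 14 12) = [4, 10, 1, 15, 13, 5, 9, 7, 11, 14, 0, 16, 3, 8, 12, 6, 2]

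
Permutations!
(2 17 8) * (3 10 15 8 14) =(2 17 14 3 10 15 8) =[0, 1, 17, 10, 4, 5, 6, 7, 2, 9, 15, 11, 12, 13, 3, 8, 16, 14]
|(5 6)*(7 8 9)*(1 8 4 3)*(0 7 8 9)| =14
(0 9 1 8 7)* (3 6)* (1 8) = (0 9 8 7)(3 6) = [9, 1, 2, 6, 4, 5, 3, 0, 7, 8]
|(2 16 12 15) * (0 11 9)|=12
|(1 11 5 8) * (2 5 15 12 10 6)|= 9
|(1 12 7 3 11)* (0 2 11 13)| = 8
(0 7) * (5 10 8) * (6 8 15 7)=[6, 1, 2, 3, 4, 10, 8, 0, 5, 9, 15, 11, 12, 13, 14, 7]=(0 6 8 5 10 15 7)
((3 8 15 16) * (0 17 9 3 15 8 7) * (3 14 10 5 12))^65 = ((0 17 9 14 10 5 12 3 7)(15 16))^65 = (0 9 10 12 7 17 14 5 3)(15 16)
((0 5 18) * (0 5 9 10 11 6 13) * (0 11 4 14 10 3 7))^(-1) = ((0 9 3 7)(4 14 10)(5 18)(6 13 11))^(-1) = (0 7 3 9)(4 10 14)(5 18)(6 11 13)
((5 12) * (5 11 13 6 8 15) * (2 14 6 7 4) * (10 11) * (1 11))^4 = ((1 11 13 7 4 2 14 6 8 15 5 12 10))^4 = (1 4 8 10 7 6 12 13 14 5 11 2 15)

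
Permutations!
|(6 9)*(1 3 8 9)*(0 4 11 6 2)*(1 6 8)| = 6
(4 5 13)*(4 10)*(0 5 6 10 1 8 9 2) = (0 5 13 1 8 9 2)(4 6 10) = [5, 8, 0, 3, 6, 13, 10, 7, 9, 2, 4, 11, 12, 1]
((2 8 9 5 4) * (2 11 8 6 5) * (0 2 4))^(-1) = (0 5 6 2)(4 9 8 11)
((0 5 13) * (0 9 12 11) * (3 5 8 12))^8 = ((0 8 12 11)(3 5 13 9))^8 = (13)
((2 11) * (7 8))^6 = (11)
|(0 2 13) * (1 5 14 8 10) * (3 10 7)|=|(0 2 13)(1 5 14 8 7 3 10)|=21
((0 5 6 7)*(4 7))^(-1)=(0 7 4 6 5)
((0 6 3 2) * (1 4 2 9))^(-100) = (0 4 9 6 2 1 3)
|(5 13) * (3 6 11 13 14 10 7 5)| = 4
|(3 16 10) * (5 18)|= 6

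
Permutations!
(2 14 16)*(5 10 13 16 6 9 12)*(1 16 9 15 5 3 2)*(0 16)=[16, 0, 14, 2, 4, 10, 15, 7, 8, 12, 13, 11, 3, 9, 6, 5, 1]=(0 16 1)(2 14 6 15 5 10 13 9 12 3)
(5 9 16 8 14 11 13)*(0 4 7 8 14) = [4, 1, 2, 3, 7, 9, 6, 8, 0, 16, 10, 13, 12, 5, 11, 15, 14] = (0 4 7 8)(5 9 16 14 11 13)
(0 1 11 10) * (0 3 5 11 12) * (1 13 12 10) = [13, 10, 2, 5, 4, 11, 6, 7, 8, 9, 3, 1, 0, 12] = (0 13 12)(1 10 3 5 11)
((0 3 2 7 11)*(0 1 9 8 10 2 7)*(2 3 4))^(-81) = (1 10 11 8 7 9 3)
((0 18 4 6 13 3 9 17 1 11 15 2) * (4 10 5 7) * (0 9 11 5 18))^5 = (1 13 9 4 15 5 3 17 6 2 7 11)(10 18)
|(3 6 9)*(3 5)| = 4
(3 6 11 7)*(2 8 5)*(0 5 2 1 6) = (0 5 1 6 11 7 3)(2 8) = [5, 6, 8, 0, 4, 1, 11, 3, 2, 9, 10, 7]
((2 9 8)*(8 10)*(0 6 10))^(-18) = (10)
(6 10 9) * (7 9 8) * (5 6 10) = [0, 1, 2, 3, 4, 6, 5, 9, 7, 10, 8] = (5 6)(7 9 10 8)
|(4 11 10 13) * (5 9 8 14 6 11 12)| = 10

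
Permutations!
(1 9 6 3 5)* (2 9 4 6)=(1 4 6 3 5)(2 9)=[0, 4, 9, 5, 6, 1, 3, 7, 8, 2]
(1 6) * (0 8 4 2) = (0 8 4 2)(1 6) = [8, 6, 0, 3, 2, 5, 1, 7, 4]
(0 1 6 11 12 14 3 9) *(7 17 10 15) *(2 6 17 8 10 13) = (0 1 17 13 2 6 11 12 14 3 9)(7 8 10 15) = [1, 17, 6, 9, 4, 5, 11, 8, 10, 0, 15, 12, 14, 2, 3, 7, 16, 13]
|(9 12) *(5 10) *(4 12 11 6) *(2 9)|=6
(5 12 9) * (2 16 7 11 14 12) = [0, 1, 16, 3, 4, 2, 6, 11, 8, 5, 10, 14, 9, 13, 12, 15, 7] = (2 16 7 11 14 12 9 5)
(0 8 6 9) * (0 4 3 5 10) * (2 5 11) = (0 8 6 9 4 3 11 2 5 10) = [8, 1, 5, 11, 3, 10, 9, 7, 6, 4, 0, 2]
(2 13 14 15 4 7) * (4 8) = (2 13 14 15 8 4 7) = [0, 1, 13, 3, 7, 5, 6, 2, 4, 9, 10, 11, 12, 14, 15, 8]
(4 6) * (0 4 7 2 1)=(0 4 6 7 2 1)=[4, 0, 1, 3, 6, 5, 7, 2]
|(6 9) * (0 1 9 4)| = |(0 1 9 6 4)| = 5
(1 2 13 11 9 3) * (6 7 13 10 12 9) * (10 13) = [0, 2, 13, 1, 4, 5, 7, 10, 8, 3, 12, 6, 9, 11] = (1 2 13 11 6 7 10 12 9 3)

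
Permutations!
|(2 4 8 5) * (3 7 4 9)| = 7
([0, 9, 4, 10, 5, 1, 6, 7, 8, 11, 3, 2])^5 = (1 5 4 2 11 9)(3 10)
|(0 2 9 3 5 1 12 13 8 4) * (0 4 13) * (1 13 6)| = |(0 2 9 3 5 13 8 6 1 12)| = 10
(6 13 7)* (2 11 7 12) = [0, 1, 11, 3, 4, 5, 13, 6, 8, 9, 10, 7, 2, 12] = (2 11 7 6 13 12)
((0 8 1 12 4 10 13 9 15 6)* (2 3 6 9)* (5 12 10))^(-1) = ((0 8 1 10 13 2 3 6)(4 5 12)(9 15))^(-1) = (0 6 3 2 13 10 1 8)(4 12 5)(9 15)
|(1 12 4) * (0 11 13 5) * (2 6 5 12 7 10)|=|(0 11 13 12 4 1 7 10 2 6 5)|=11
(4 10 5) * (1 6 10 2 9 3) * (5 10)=[0, 6, 9, 1, 2, 4, 5, 7, 8, 3, 10]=(10)(1 6 5 4 2 9 3)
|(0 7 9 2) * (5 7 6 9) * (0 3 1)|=|(0 6 9 2 3 1)(5 7)|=6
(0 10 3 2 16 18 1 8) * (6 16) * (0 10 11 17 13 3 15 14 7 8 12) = (0 11 17 13 3 2 6 16 18 1 12)(7 8 10 15 14) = [11, 12, 6, 2, 4, 5, 16, 8, 10, 9, 15, 17, 0, 3, 7, 14, 18, 13, 1]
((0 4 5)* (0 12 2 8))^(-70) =(0 5 2)(4 12 8)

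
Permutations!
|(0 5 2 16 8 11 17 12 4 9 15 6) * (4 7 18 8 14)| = 18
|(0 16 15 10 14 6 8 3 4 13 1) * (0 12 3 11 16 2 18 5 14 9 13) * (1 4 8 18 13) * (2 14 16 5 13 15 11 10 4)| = 24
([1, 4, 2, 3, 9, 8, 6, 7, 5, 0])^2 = (0 4)(1 9)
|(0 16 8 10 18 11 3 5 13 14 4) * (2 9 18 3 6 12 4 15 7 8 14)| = |(0 16 14 15 7 8 10 3 5 13 2 9 18 11 6 12 4)| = 17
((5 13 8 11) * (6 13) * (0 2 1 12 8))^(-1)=(0 13 6 5 11 8 12 1 2)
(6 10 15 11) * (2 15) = [0, 1, 15, 3, 4, 5, 10, 7, 8, 9, 2, 6, 12, 13, 14, 11] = (2 15 11 6 10)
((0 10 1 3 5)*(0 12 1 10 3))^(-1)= ((0 3 5 12 1))^(-1)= (0 1 12 5 3)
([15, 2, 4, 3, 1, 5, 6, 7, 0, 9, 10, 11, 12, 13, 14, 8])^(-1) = (0 8 15)(1 4 2)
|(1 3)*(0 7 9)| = 6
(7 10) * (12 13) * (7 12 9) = [0, 1, 2, 3, 4, 5, 6, 10, 8, 7, 12, 11, 13, 9] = (7 10 12 13 9)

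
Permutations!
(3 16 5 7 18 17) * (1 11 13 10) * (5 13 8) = (1 11 8 5 7 18 17 3 16 13 10) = [0, 11, 2, 16, 4, 7, 6, 18, 5, 9, 1, 8, 12, 10, 14, 15, 13, 3, 17]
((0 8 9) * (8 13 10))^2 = ((0 13 10 8 9))^2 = (0 10 9 13 8)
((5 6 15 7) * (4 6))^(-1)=(4 5 7 15 6)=((4 6 15 7 5))^(-1)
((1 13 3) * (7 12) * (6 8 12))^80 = ((1 13 3)(6 8 12 7))^80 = (1 3 13)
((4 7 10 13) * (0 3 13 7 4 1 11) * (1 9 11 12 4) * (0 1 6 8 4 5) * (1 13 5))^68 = ((0 3 5)(1 12)(4 6 8)(7 10)(9 11 13))^68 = (0 5 3)(4 8 6)(9 13 11)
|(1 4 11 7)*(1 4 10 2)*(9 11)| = |(1 10 2)(4 9 11 7)| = 12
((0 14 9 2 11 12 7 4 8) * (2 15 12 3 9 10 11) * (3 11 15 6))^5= (0 7 10 8 12 14 4 15)(3 6 9)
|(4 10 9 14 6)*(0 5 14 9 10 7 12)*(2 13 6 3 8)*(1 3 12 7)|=|(0 5 14 12)(1 3 8 2 13 6 4)|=28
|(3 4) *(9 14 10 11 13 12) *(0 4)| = |(0 4 3)(9 14 10 11 13 12)| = 6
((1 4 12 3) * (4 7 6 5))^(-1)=(1 3 12 4 5 6 7)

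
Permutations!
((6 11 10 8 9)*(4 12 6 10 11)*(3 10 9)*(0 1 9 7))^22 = ((0 1 9 7)(3 10 8)(4 12 6))^22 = (0 9)(1 7)(3 10 8)(4 12 6)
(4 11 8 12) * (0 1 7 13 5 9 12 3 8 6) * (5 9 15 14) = (0 1 7 13 9 12 4 11 6)(3 8)(5 15 14) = [1, 7, 2, 8, 11, 15, 0, 13, 3, 12, 10, 6, 4, 9, 5, 14]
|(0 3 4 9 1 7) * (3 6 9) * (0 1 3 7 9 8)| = 15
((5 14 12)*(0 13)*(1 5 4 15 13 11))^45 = (15)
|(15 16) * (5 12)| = 2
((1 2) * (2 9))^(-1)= ((1 9 2))^(-1)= (1 2 9)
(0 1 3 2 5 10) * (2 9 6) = [1, 3, 5, 9, 4, 10, 2, 7, 8, 6, 0] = (0 1 3 9 6 2 5 10)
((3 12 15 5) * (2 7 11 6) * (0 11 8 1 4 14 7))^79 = ((0 11 6 2)(1 4 14 7 8)(3 12 15 5))^79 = (0 2 6 11)(1 8 7 14 4)(3 5 15 12)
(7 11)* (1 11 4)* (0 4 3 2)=[4, 11, 0, 2, 1, 5, 6, 3, 8, 9, 10, 7]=(0 4 1 11 7 3 2)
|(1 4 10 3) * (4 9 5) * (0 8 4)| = 8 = |(0 8 4 10 3 1 9 5)|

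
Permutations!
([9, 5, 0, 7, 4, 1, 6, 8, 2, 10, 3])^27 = [2, 5, 8, 10, 4, 1, 6, 3, 7, 0, 9]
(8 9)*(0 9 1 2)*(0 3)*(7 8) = (0 9 7 8 1 2 3) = [9, 2, 3, 0, 4, 5, 6, 8, 1, 7]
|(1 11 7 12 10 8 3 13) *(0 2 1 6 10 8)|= |(0 2 1 11 7 12 8 3 13 6 10)|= 11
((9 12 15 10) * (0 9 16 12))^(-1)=(0 9)(10 15 12 16)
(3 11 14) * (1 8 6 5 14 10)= (1 8 6 5 14 3 11 10)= [0, 8, 2, 11, 4, 14, 5, 7, 6, 9, 1, 10, 12, 13, 3]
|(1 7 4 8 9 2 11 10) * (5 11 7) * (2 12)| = |(1 5 11 10)(2 7 4 8 9 12)| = 12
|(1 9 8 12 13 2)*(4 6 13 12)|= 7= |(1 9 8 4 6 13 2)|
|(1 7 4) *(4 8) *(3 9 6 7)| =|(1 3 9 6 7 8 4)| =7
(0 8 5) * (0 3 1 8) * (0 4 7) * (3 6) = [4, 8, 2, 1, 7, 6, 3, 0, 5] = (0 4 7)(1 8 5 6 3)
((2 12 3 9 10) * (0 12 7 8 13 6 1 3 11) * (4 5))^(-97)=((0 12 11)(1 3 9 10 2 7 8 13 6)(4 5))^(-97)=(0 11 12)(1 9 2 8 6 3 10 7 13)(4 5)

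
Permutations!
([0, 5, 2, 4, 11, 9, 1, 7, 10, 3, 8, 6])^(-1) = (1 6 11 4 3 9 5)(8 10)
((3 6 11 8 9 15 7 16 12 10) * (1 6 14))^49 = (1 6 11 8 9 15 7 16 12 10 3 14)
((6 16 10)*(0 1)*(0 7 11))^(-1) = (0 11 7 1)(6 10 16)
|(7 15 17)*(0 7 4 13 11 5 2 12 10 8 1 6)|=|(0 7 15 17 4 13 11 5 2 12 10 8 1 6)|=14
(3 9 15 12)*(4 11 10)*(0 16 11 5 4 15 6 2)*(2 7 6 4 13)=[16, 1, 0, 9, 5, 13, 7, 6, 8, 4, 15, 10, 3, 2, 14, 12, 11]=(0 16 11 10 15 12 3 9 4 5 13 2)(6 7)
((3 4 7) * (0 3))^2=(0 4)(3 7)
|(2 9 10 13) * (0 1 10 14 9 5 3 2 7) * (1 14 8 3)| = 11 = |(0 14 9 8 3 2 5 1 10 13 7)|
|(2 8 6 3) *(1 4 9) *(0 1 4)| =4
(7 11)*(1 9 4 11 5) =(1 9 4 11 7 5) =[0, 9, 2, 3, 11, 1, 6, 5, 8, 4, 10, 7]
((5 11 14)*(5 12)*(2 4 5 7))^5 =(2 12 11 4 7 14 5)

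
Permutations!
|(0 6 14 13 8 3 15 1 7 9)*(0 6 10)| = |(0 10)(1 7 9 6 14 13 8 3 15)| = 18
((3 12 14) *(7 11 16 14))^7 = ((3 12 7 11 16 14))^7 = (3 12 7 11 16 14)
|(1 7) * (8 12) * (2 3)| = |(1 7)(2 3)(8 12)| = 2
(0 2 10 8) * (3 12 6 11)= (0 2 10 8)(3 12 6 11)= [2, 1, 10, 12, 4, 5, 11, 7, 0, 9, 8, 3, 6]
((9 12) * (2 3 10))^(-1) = (2 10 3)(9 12)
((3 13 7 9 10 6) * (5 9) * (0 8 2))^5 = ((0 8 2)(3 13 7 5 9 10 6))^5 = (0 2 8)(3 10 5 13 6 9 7)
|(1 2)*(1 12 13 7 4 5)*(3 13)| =|(1 2 12 3 13 7 4 5)| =8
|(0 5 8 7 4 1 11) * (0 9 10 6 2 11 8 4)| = 30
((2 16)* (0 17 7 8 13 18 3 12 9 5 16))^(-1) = (0 2 16 5 9 12 3 18 13 8 7 17)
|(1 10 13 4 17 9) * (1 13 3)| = 12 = |(1 10 3)(4 17 9 13)|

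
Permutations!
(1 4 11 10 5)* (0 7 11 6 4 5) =(0 7 11 10)(1 5)(4 6) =[7, 5, 2, 3, 6, 1, 4, 11, 8, 9, 0, 10]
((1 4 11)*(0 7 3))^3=(11)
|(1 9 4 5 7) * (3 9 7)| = |(1 7)(3 9 4 5)| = 4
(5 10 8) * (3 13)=(3 13)(5 10 8)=[0, 1, 2, 13, 4, 10, 6, 7, 5, 9, 8, 11, 12, 3]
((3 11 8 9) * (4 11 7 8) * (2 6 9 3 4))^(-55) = ((2 6 9 4 11)(3 7 8))^(-55) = (11)(3 8 7)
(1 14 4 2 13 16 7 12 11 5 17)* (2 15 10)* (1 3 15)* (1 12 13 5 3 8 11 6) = (1 14 4 12 6)(2 5 17 8 11 3 15 10)(7 13 16) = [0, 14, 5, 15, 12, 17, 1, 13, 11, 9, 2, 3, 6, 16, 4, 10, 7, 8]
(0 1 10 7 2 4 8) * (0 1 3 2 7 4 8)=(0 3 2 8 1 10 4)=[3, 10, 8, 2, 0, 5, 6, 7, 1, 9, 4]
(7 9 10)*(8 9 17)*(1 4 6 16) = (1 4 6 16)(7 17 8 9 10) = [0, 4, 2, 3, 6, 5, 16, 17, 9, 10, 7, 11, 12, 13, 14, 15, 1, 8]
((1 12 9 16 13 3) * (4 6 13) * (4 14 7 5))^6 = ((1 12 9 16 14 7 5 4 6 13 3))^6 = (1 5 12 4 9 6 16 13 14 3 7)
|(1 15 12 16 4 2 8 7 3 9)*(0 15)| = 11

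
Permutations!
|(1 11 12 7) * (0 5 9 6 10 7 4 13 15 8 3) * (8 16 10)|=18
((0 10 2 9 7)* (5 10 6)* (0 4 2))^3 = (0 10 5 6)(2 4 7 9)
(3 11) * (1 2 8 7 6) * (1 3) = (1 2 8 7 6 3 11) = [0, 2, 8, 11, 4, 5, 3, 6, 7, 9, 10, 1]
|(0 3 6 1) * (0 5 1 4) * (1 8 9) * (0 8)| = 8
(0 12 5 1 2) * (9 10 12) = (0 9 10 12 5 1 2) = [9, 2, 0, 3, 4, 1, 6, 7, 8, 10, 12, 11, 5]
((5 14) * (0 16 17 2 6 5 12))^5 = (0 5 17 12 6 16 14 2)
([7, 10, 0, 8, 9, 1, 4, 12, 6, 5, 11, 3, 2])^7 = [2, 9, 12, 10, 8, 4, 3, 0, 11, 6, 5, 1, 7]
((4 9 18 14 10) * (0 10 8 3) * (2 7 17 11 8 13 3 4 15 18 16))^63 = ((0 10 15 18 14 13 3)(2 7 17 11 8 4 9 16))^63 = (18)(2 16 9 4 8 11 17 7)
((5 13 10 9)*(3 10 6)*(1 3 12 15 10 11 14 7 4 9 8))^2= ((1 3 11 14 7 4 9 5 13 6 12 15 10 8))^2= (1 11 7 9 13 12 10)(3 14 4 5 6 15 8)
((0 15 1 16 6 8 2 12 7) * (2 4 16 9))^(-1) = ((0 15 1 9 2 12 7)(4 16 6 8))^(-1) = (0 7 12 2 9 1 15)(4 8 6 16)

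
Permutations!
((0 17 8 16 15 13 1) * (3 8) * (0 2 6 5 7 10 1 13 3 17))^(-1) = (17)(1 10 7 5 6 2)(3 15 16 8)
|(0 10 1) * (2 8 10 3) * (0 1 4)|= 6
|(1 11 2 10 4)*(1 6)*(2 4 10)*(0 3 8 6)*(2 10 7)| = 21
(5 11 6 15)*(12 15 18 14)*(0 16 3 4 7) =(0 16 3 4 7)(5 11 6 18 14 12 15) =[16, 1, 2, 4, 7, 11, 18, 0, 8, 9, 10, 6, 15, 13, 12, 5, 3, 17, 14]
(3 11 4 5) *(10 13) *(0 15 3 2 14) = (0 15 3 11 4 5 2 14)(10 13) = [15, 1, 14, 11, 5, 2, 6, 7, 8, 9, 13, 4, 12, 10, 0, 3]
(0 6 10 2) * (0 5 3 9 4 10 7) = [6, 1, 5, 9, 10, 3, 7, 0, 8, 4, 2] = (0 6 7)(2 5 3 9 4 10)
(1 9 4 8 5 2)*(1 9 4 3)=[0, 4, 9, 1, 8, 2, 6, 7, 5, 3]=(1 4 8 5 2 9 3)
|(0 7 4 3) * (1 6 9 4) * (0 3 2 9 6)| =|(0 7 1)(2 9 4)| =3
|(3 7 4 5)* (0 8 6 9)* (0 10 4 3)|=14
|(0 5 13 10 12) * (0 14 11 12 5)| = 3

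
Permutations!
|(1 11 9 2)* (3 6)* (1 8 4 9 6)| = |(1 11 6 3)(2 8 4 9)| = 4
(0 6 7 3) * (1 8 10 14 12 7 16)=(0 6 16 1 8 10 14 12 7 3)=[6, 8, 2, 0, 4, 5, 16, 3, 10, 9, 14, 11, 7, 13, 12, 15, 1]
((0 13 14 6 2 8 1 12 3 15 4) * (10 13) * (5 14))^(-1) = ((0 10 13 5 14 6 2 8 1 12 3 15 4))^(-1) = (0 4 15 3 12 1 8 2 6 14 5 13 10)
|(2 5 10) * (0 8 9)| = |(0 8 9)(2 5 10)| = 3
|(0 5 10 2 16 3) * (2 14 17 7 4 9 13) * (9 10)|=35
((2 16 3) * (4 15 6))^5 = (2 3 16)(4 6 15)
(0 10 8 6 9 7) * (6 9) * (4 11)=(0 10 8 9 7)(4 11)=[10, 1, 2, 3, 11, 5, 6, 0, 9, 7, 8, 4]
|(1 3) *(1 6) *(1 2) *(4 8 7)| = |(1 3 6 2)(4 8 7)| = 12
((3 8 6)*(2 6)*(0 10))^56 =(10)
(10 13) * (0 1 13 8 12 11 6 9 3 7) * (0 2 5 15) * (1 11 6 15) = (0 11 15)(1 13 10 8 12 6 9 3 7 2 5) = [11, 13, 5, 7, 4, 1, 9, 2, 12, 3, 8, 15, 6, 10, 14, 0]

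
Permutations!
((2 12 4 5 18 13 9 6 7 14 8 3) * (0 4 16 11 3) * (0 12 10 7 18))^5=(0 5 4)(2 12 10 16 7 11 14 3 8)(6 18 13 9)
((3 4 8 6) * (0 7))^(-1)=((0 7)(3 4 8 6))^(-1)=(0 7)(3 6 8 4)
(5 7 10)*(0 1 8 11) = (0 1 8 11)(5 7 10) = [1, 8, 2, 3, 4, 7, 6, 10, 11, 9, 5, 0]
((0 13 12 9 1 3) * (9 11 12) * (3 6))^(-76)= (0 9 6)(1 3 13)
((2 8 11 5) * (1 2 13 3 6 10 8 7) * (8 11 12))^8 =((1 2 7)(3 6 10 11 5 13)(8 12))^8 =(1 7 2)(3 10 5)(6 11 13)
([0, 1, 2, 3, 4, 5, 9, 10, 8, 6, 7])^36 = [0, 1, 2, 3, 4, 5, 6, 7, 8, 9, 10]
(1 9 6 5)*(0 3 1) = [3, 9, 2, 1, 4, 0, 5, 7, 8, 6] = (0 3 1 9 6 5)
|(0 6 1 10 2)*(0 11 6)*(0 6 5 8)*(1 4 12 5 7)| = |(0 6 4 12 5 8)(1 10 2 11 7)| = 30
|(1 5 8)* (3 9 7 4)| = |(1 5 8)(3 9 7 4)| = 12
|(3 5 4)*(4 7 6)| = 5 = |(3 5 7 6 4)|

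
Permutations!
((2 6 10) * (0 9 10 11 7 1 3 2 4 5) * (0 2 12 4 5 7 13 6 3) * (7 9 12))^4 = ((0 12 4 9 10 5 2 3 7 1)(6 11 13))^4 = (0 10 7 4 2)(1 9 3 12 5)(6 11 13)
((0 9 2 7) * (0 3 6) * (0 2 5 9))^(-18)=((2 7 3 6)(5 9))^(-18)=(9)(2 3)(6 7)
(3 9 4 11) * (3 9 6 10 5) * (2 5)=(2 5 3 6 10)(4 11 9)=[0, 1, 5, 6, 11, 3, 10, 7, 8, 4, 2, 9]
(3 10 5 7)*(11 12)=[0, 1, 2, 10, 4, 7, 6, 3, 8, 9, 5, 12, 11]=(3 10 5 7)(11 12)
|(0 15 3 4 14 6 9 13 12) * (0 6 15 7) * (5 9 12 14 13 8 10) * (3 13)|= 12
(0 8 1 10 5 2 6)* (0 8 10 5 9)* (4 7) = (0 10 9)(1 5 2 6 8)(4 7) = [10, 5, 6, 3, 7, 2, 8, 4, 1, 0, 9]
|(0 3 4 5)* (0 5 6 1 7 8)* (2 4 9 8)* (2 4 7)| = |(0 3 9 8)(1 2 7 4 6)| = 20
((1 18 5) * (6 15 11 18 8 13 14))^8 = ((1 8 13 14 6 15 11 18 5))^8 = (1 5 18 11 15 6 14 13 8)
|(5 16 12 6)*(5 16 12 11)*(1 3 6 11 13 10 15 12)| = 10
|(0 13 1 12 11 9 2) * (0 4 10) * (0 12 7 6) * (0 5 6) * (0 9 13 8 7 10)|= |(0 8 7 9 2 4)(1 10 12 11 13)(5 6)|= 30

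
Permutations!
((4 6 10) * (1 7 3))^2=(1 3 7)(4 10 6)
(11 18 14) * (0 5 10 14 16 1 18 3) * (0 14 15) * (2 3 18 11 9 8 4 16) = (0 5 10 15)(1 11 18 2 3 14 9 8 4 16) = [5, 11, 3, 14, 16, 10, 6, 7, 4, 8, 15, 18, 12, 13, 9, 0, 1, 17, 2]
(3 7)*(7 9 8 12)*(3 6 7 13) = (3 9 8 12 13)(6 7) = [0, 1, 2, 9, 4, 5, 7, 6, 12, 8, 10, 11, 13, 3]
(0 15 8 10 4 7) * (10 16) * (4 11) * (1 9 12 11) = (0 15 8 16 10 1 9 12 11 4 7) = [15, 9, 2, 3, 7, 5, 6, 0, 16, 12, 1, 4, 11, 13, 14, 8, 10]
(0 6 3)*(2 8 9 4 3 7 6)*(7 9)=(0 2 8 7 6 9 4 3)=[2, 1, 8, 0, 3, 5, 9, 6, 7, 4]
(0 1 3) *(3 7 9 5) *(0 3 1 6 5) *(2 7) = (0 6 5 1 2 7 9) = [6, 2, 7, 3, 4, 1, 5, 9, 8, 0]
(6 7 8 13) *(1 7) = (1 7 8 13 6) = [0, 7, 2, 3, 4, 5, 1, 8, 13, 9, 10, 11, 12, 6]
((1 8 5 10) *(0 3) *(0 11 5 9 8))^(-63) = (0 5)(1 11)(3 10)(8 9)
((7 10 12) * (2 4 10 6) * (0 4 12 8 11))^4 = (12)(0 11 8 10 4)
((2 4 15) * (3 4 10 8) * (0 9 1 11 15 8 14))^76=((0 9 1 11 15 2 10 14)(3 4 8))^76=(0 15)(1 10)(2 9)(3 4 8)(11 14)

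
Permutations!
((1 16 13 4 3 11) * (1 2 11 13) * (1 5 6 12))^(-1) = (1 12 6 5 16)(2 11)(3 4 13)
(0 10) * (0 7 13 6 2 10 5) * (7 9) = (0 5)(2 10 9 7 13 6) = [5, 1, 10, 3, 4, 0, 2, 13, 8, 7, 9, 11, 12, 6]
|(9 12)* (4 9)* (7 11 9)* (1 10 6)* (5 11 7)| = 15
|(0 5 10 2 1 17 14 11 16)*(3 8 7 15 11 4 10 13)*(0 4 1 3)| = |(0 5 13)(1 17 14)(2 3 8 7 15 11 16 4 10)| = 9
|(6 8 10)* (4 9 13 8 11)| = 7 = |(4 9 13 8 10 6 11)|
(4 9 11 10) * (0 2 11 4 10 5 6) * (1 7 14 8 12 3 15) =(0 2 11 5 6)(1 7 14 8 12 3 15)(4 9) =[2, 7, 11, 15, 9, 6, 0, 14, 12, 4, 10, 5, 3, 13, 8, 1]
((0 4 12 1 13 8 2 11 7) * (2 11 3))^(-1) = ((0 4 12 1 13 8 11 7)(2 3))^(-1) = (0 7 11 8 13 1 12 4)(2 3)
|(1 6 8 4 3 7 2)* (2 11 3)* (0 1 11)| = |(0 1 6 8 4 2 11 3 7)| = 9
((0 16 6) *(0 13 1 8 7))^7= ((0 16 6 13 1 8 7))^7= (16)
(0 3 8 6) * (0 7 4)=(0 3 8 6 7 4)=[3, 1, 2, 8, 0, 5, 7, 4, 6]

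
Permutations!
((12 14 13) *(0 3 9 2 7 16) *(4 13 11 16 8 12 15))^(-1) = (0 16 11 14 12 8 7 2 9 3)(4 15 13)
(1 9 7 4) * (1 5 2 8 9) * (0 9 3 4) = [9, 1, 8, 4, 5, 2, 6, 0, 3, 7] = (0 9 7)(2 8 3 4 5)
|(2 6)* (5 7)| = |(2 6)(5 7)| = 2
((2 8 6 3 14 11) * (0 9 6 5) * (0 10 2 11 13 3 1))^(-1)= (0 1 6 9)(2 10 5 8)(3 13 14)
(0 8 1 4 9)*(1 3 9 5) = (0 8 3 9)(1 4 5) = [8, 4, 2, 9, 5, 1, 6, 7, 3, 0]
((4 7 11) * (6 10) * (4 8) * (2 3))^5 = (2 3)(4 7 11 8)(6 10)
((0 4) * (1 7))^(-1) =(0 4)(1 7)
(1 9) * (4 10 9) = (1 4 10 9) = [0, 4, 2, 3, 10, 5, 6, 7, 8, 1, 9]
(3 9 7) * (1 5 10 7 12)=(1 5 10 7 3 9 12)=[0, 5, 2, 9, 4, 10, 6, 3, 8, 12, 7, 11, 1]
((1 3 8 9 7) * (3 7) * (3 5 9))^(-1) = (1 7)(3 8)(5 9)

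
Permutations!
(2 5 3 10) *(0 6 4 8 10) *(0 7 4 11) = [6, 1, 5, 7, 8, 3, 11, 4, 10, 9, 2, 0] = (0 6 11)(2 5 3 7 4 8 10)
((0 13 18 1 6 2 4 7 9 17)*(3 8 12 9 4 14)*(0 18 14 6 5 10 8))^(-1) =(0 3 14 13)(1 18 17 9 12 8 10 5)(2 6)(4 7) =((0 13 14 3)(1 5 10 8 12 9 17 18)(2 6)(4 7))^(-1)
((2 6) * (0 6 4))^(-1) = (0 4 2 6)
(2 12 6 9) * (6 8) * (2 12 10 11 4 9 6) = (2 10 11 4 9 12 8) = [0, 1, 10, 3, 9, 5, 6, 7, 2, 12, 11, 4, 8]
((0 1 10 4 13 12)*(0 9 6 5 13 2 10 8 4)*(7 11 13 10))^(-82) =(0 9 7 1 6 11 8 5 13 4 10 12 2)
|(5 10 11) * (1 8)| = 6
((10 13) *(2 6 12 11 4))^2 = ((2 6 12 11 4)(10 13))^2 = (13)(2 12 4 6 11)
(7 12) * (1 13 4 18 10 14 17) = (1 13 4 18 10 14 17)(7 12) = [0, 13, 2, 3, 18, 5, 6, 12, 8, 9, 14, 11, 7, 4, 17, 15, 16, 1, 10]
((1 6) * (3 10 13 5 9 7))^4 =((1 6)(3 10 13 5 9 7))^4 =(3 9 13)(5 10 7)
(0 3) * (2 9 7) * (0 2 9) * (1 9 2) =(0 3 1 9 7 2) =[3, 9, 0, 1, 4, 5, 6, 2, 8, 7]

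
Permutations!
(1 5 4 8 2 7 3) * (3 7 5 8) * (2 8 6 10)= [0, 6, 5, 1, 3, 4, 10, 7, 8, 9, 2]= (1 6 10 2 5 4 3)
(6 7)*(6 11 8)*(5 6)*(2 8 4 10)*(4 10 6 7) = (2 8 5 7 11 10)(4 6) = [0, 1, 8, 3, 6, 7, 4, 11, 5, 9, 2, 10]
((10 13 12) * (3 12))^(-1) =(3 13 10 12) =((3 12 10 13))^(-1)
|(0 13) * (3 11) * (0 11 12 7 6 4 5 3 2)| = |(0 13 11 2)(3 12 7 6 4 5)| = 12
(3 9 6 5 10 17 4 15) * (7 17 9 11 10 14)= (3 11 10 9 6 5 14 7 17 4 15)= [0, 1, 2, 11, 15, 14, 5, 17, 8, 6, 9, 10, 12, 13, 7, 3, 16, 4]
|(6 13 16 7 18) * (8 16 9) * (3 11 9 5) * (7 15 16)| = |(3 11 9 8 7 18 6 13 5)(15 16)| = 18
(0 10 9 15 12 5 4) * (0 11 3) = (0 10 9 15 12 5 4 11 3) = [10, 1, 2, 0, 11, 4, 6, 7, 8, 15, 9, 3, 5, 13, 14, 12]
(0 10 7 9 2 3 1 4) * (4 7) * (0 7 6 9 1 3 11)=(0 10 4 7 1 6 9 2 11)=[10, 6, 11, 3, 7, 5, 9, 1, 8, 2, 4, 0]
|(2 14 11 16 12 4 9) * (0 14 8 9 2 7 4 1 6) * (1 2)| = 12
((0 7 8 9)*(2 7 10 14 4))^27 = (0 4 8 10 2 9 14 7)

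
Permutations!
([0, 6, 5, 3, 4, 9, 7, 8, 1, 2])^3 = (9)(1 8 7 6)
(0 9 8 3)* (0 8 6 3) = (0 9 6 3 8) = [9, 1, 2, 8, 4, 5, 3, 7, 0, 6]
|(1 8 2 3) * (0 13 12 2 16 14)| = |(0 13 12 2 3 1 8 16 14)| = 9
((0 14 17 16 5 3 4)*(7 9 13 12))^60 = (0 5 14 3 17 4 16)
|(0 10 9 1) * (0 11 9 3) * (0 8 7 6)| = 6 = |(0 10 3 8 7 6)(1 11 9)|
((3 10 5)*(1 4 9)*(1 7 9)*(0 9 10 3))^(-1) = ((0 9 7 10 5)(1 4))^(-1) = (0 5 10 7 9)(1 4)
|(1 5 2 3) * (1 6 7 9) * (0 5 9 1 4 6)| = 20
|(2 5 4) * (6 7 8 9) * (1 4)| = 4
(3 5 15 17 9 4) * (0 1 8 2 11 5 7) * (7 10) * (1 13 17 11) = (0 13 17 9 4 3 10 7)(1 8 2)(5 15 11) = [13, 8, 1, 10, 3, 15, 6, 0, 2, 4, 7, 5, 12, 17, 14, 11, 16, 9]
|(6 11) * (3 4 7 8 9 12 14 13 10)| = |(3 4 7 8 9 12 14 13 10)(6 11)| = 18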